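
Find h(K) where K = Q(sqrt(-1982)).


K = Q(sqrt(-1982)). d mod 4 = 2, so D = disc(K) = 4d = -7928
h(K) equals the number of primitive reduced positive-definite forms (a, b, c) = a*x^2 + b*x*y + c*y^2 with b^2 - 4ac = D,
where reduced means |b| <= a <= c, with b >= 0 whenever |b| = a or a = c, and primitive means gcd(a, b, c) = 1.
Reduced forces 3a^2 <= |D| = 7928, so 1 <= a <= 51; b must have the parity of D, and c = (b^2 - D)/(4a) must be an integer >= a.
Enumerate a = 1..51, b in [-a, a]:
  a=1: (1, 0, 1982)  [1]
  a=2: (2, 0, 991)  [1]
  a=3: (3, -2, 661), (3, 2, 661)  [2]
  a=4..5: none
  a=6: (6, -4, 331), (6, 4, 331)  [2]
  a=7..8: none
  a=9: (9, -8, 222), (9, 8, 222)  [2]
  a=10: none
  a=11: (11, -6, 181), (11, 6, 181)  [2]
  a=12..17: none
  a=18: (18, -8, 111), (18, 8, 111)  [2]
  a=19..21: none
  a=22: (22, -16, 93), (22, 16, 93)  [2]
  a=23..26: none
  a=27: (27, -8, 74), (27, 8, 74)  [2]
  a=28..30: none
  a=31: (31, -16, 66), (31, 16, 66)  [2]
  a=32: none
  a=33: (33, -28, 66), (33, -16, 62), (33, 16, 62), (33, 28, 66)  [4]
  a=34..36: none
  a=37: (37, -8, 54), (37, 8, 54)  [2]
  a=38..51: none
Total reduced forms: 1 + 1 + 2 + 2 + 2 + 2 + 2 + 2 + 2 + 2 + 4 + 2 = 24
h = 24

24


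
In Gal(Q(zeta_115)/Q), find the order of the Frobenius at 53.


The Frobenius at p in Gal(Q(zeta_n)/Q) = (Z/nZ)* is the class of p, so its order is ord_115(53), the smallest k >= 1 with 53^k = 1 mod 115.
n = 115 = 5 * 23, phi(115) = 88; the order divides phi(n).
Divisors of 88: 1, 2, 4, 8, 11, 22, 44, 88
Repeated squaring mod 115: 53^1 = 53, 53^2 = 49, 53^4 = 101, 53^8 = 81, 53^16 = 6, 53^32 = 36, 53^64 = 31
Test divisors in increasing order:
  k=1: 53^1 = 53 mod 115
  k=2: 53^2 = 49 mod 115
  k=4: 53^4 = 101 mod 115
  k=8: 53^8 = 81 mod 115
  k=11: 53^11 = 81 * 49 * 53 = 22 mod 115
  k=22: 53^22 = 6 * 101 * 49 = 24 mod 115
  k=44: 53^44 = 36 * 81 * 101 = 1 mod 115  <- first divisor giving 1
Order = 44

44


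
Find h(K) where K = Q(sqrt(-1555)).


K = Q(sqrt(-1555)). d mod 4 = 1, so D = disc(K) = d = -1555
h(K) equals the number of primitive reduced positive-definite forms (a, b, c) = a*x^2 + b*x*y + c*y^2 with b^2 - 4ac = D,
where reduced means |b| <= a <= c, with b >= 0 whenever |b| = a or a = c, and primitive means gcd(a, b, c) = 1.
Reduced forces 3a^2 <= |D| = 1555, so 1 <= a <= 22; b must have the parity of D, and c = (b^2 - D)/(4a) must be an integer >= a.
Enumerate a = 1..22, b in [-a, a]:
  a=1: (1, 1, 389)  [1]
  a=2..4: none
  a=5: (5, 5, 79)  [1]
  a=6..16: none
  a=17: (17, -3, 23), (17, 3, 23)  [2]
  a=18..22: none
Total reduced forms: 1 + 1 + 2 = 4
h = 4

4


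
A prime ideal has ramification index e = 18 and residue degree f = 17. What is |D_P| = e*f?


|D_P| = e * f
= 18 * 17
= 306

306


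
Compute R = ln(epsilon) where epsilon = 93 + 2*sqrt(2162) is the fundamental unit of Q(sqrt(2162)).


epsilon = 93 + 2*sqrt(2162)
= 185.9946
R = ln(185.9946)
= 5.2257

5.2257


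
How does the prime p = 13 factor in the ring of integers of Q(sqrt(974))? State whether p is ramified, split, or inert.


K = Q(sqrt(974)). Since d mod 4 = 2, disc(K) = 3896.
Check p | disc: 3896 mod 13 = 9.
p does not divide disc. Compute Legendre symbol (d/p):
12^((13-1)/2) mod 13 = 1
(d/p) = 1, so p splits: (p) = P*P' with e=1, f=1, g=2.
Therefore p is split.

split


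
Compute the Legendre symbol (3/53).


p = 53 is prime, so compute (3/53) with the reciprocity algorithm (Jacobi-symbol steps: pull out 2s via (2/n), flip via reciprocity, reduce):
  reciprocity: (3/53) -> +(53/3)
  reduce: (2/3)
  pull out 2: (2/3) = -1  (since 3 mod 8 = 3)
  (1/3) = 1
Product of signs = -1
(3/53) = -1

-1


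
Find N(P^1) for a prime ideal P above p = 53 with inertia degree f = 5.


N(P^a) = p^(a*f)
= 53^(1*5)
= 53^5
= 418195493

418195493


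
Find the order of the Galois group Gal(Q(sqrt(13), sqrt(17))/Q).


The 2 square roots of distinct primes are multiplicatively independent over Q,
so [K:Q] = 2^2 and Gal(K/Q) is isomorphic to (Z/2Z)^2.
|Gal| = 2^2 = 4

4


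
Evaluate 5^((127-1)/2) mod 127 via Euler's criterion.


p = 127 is prime and the exponent is (p-1)/2 = 63, so by Euler's criterion 5^63 = (5/127) = +1 or -1 mod 127.
Compute by square-and-multiply:
  63 = 32 + 16 + 8 + 4 + 2 + 1 (binary 111111)
  Repeated squaring mod 127: 5^1 = 5, 5^2 = 25, 5^4 = 117, 5^8 = 100, 5^16 = 94, 5^32 = 73
  5^63 = 5^32 * 5^16 * 5^8 * 5^4 * 5^2 * 5^1 = 73 * 94 * 100 * 117 * 25 * 5 mod 127
    73 * 94 = 6862 = 4 mod 127
    4 * 100 = 400 = 19 mod 127
    19 * 117 = 2223 = 64 mod 127
    64 * 25 = 1600 = 76 mod 127
    76 * 5 = 380 = 126 mod 127
  5^63 = 126 mod 127
Result 126 = p - 1 = -1 mod 127: 5 is a quadratic non-residue mod 127. As a residue in [0, p-1] the value is 126.
5^63 mod 127 = 126

126


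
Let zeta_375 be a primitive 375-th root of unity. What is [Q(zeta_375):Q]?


The degree equals Euler's totient phi(375).
375 = 3 * 5^3
phi(375) = 200

200


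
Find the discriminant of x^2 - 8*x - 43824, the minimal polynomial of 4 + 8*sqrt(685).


The element 4 + 8*sqrt(685) has minimal polynomial:
x^2 - 8*x - 43824
Discriminant = (-8)^2 - 4*(-43824)
= 64 + 175296
= 175360

175360


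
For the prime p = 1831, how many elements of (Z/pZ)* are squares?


For prime p, the number of non-zero quadratic residues is (p-1)/2.
= (1831-1)/2
= 915

915


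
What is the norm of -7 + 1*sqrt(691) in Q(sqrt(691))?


N(a + b*sqrt(d)) = a^2 - d*b^2
= (-7)^2 - (691)*(1)^2
= 49 - 691
= -642

-642


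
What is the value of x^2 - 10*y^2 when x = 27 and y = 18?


x^2 - d*y^2
= 27^2 - 10*18^2
= 729 - 3240
= -2511

-2511


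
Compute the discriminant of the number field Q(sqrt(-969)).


For K = Q(sqrt(d)) with d squarefree: disc(K) = d if d = 1 mod 4, and disc(K) = 4d if d = 2 or 3 mod 4.
Here d = -969, and d mod 4 = 3.
d = 3 mod 4, not 1 (O_K = Z[sqrt(d)]), so disc(K) = 4d = 4 * (-969) = -3876

-3876


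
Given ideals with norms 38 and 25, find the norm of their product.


N(IJ) = N(I) * N(J)
= 38 * 25
= 950

950


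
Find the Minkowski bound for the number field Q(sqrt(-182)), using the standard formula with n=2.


d = -182, d mod 4 = 2, so disc(K) = 4d = -728; |disc(K)| = 728
Imaginary quadratic field, so n = 2, s = r2 = 1, r1 = 0
M = (n!/n^n) * (4/pi)^s * sqrt(|disc(K)|) = (2!/2^2) * (4/pi)^1 * sqrt(728)
= 0.5 * 1.273240 * 26.981475
= 17.1769

17.1769


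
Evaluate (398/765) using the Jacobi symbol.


Compute (398/765) via quadratic reciprocity:
  pull out 2: (2/765) = -1  (since 765 mod 8 = 5)
  reciprocity: (199/765) -> +(765/199)
  reduce: (168/199)
  pull out 2: (2/199) = +1  (since 199 mod 8 = 7)
  pull out 2: (2/199) = +1  (since 199 mod 8 = 7)
  pull out 2: (2/199) = +1  (since 199 mod 8 = 7)
  reciprocity: (21/199) -> +(199/21)
  reduce: (10/21)
  pull out 2: (2/21) = -1  (since 21 mod 8 = 5)
  reciprocity: (5/21) -> +(21/5)
  reduce: (1/5)
  (1/5) = 1
Product of signs = 1

1


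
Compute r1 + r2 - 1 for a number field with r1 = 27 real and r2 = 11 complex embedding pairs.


By Dirichlet's unit theorem:
rank = r1 + r2 - 1
= 27 + 11 - 1
= 37

37


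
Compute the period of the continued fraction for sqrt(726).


Run the CF algorithm for sqrt(726).
a_0 = floor(sqrt(726)) = 26; set m_0=0, q_0=1.
Recurrence: m' = q*a - m,  q' = (d - m'^2)/q,  a' = floor((a_0 + m')/q').
  step 1: m=26, q=50, a=1
  step 2: m=24, q=3, a=16
  step 3: m=24, q=50, a=1
  step 4: m=26, q=1, a=52
a_4 = 2*a_0 = 52, so the period closes here.
sqrt(726) = [26; 1, 16, 1, 52]
Period length = 4

4


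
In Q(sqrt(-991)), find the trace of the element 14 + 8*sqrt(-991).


Tr(a + b*sqrt(d)) = (a + b*sqrt(d)) + (a - b*sqrt(d)) = 2a
= 2 * (14)
= 28

28


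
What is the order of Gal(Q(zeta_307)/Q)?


|Gal(Q(zeta_307)/Q)| = phi(307)
= 306

306


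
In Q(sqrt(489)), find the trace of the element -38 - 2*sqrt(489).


Tr(a + b*sqrt(d)) = (a + b*sqrt(d)) + (a - b*sqrt(d)) = 2a
= 2 * (-38)
= -76

-76


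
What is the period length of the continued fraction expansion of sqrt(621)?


Run the CF algorithm for sqrt(621).
a_0 = floor(sqrt(621)) = 24; set m_0=0, q_0=1.
Recurrence: m' = q*a - m,  q' = (d - m'^2)/q,  a' = floor((a_0 + m')/q').
  step 1: m=24, q=45, a=1
  step 2: m=21, q=4, a=11
  step 3: m=23, q=23, a=2
  step 4: m=23, q=4, a=11
  step 5: m=21, q=45, a=1
  step 6: m=24, q=1, a=48
a_6 = 2*a_0 = 48, so the period closes here.
sqrt(621) = [24; 1, 11, 2, 11, 1, 48]
Period length = 6

6


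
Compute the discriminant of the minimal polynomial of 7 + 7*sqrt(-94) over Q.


The element 7 + 7*sqrt(-94) has minimal polynomial:
x^2 - 14*x + 4655
Discriminant = (-14)^2 - 4*(4655)
= 196 - 18620
= -18424

-18424


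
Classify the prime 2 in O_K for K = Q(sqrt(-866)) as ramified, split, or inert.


K = Q(sqrt(-866)). Since d mod 4 = 2, disc(K) = -3464.
Check p | disc: -3464 mod 2 = 0.
p divides disc, so p ramifies: (p) = P^2 with e=2, f=1, g=1.
Therefore p is ramified.

ramified


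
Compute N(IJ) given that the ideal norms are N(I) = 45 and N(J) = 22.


N(IJ) = N(I) * N(J)
= 45 * 22
= 990

990


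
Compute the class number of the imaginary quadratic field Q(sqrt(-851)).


K = Q(sqrt(-851)). d mod 4 = 1, so D = disc(K) = d = -851
h(K) equals the number of primitive reduced positive-definite forms (a, b, c) = a*x^2 + b*x*y + c*y^2 with b^2 - 4ac = D,
where reduced means |b| <= a <= c, with b >= 0 whenever |b| = a or a = c, and primitive means gcd(a, b, c) = 1.
Reduced forces 3a^2 <= |D| = 851, so 1 <= a <= 16; b must have the parity of D, and c = (b^2 - D)/(4a) must be an integer >= a.
Enumerate a = 1..16, b in [-a, a]:
  a=1: (1, 1, 213)  [1]
  a=2: none
  a=3: (3, -1, 71), (3, 1, 71)  [2]
  a=4: none
  a=5: (5, -3, 43), (5, 3, 43)  [2]
  a=6..8: none
  a=9: (9, -7, 25), (9, 7, 25)  [2]
  a=10..14: none
  a=15: (15, -13, 17), (15, 7, 15), (15, 13, 17)  [3]
  a=16: none
Total reduced forms: 1 + 2 + 2 + 2 + 3 = 10
h = 10

10


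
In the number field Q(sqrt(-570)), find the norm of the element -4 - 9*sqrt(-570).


N(a + b*sqrt(d)) = a^2 - d*b^2
= (-4)^2 - (-570)*(-9)^2
= 16 + 46170
= 46186

46186


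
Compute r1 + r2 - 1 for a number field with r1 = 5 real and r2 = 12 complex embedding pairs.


By Dirichlet's unit theorem:
rank = r1 + r2 - 1
= 5 + 12 - 1
= 16

16


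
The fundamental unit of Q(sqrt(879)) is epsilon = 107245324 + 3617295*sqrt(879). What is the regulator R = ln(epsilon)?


epsilon = 107245324 + 3617295*sqrt(879)
= 2.1449e+08
R = ln(2.1449e+08)
= 19.1838

19.1838


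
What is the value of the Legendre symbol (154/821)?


p = 821 is prime, so compute (154/821) with the reciprocity algorithm (Jacobi-symbol steps: pull out 2s via (2/n), flip via reciprocity, reduce):
  pull out 2: (2/821) = -1  (since 821 mod 8 = 5)
  reciprocity: (77/821) -> +(821/77)
  reduce: (51/77)
  reciprocity: (51/77) -> +(77/51)
  reduce: (26/51)
  pull out 2: (2/51) = -1  (since 51 mod 8 = 3)
  reciprocity: (13/51) -> +(51/13)
  reduce: (12/13)
  pull out 2: (2/13) = -1  (since 13 mod 8 = 5)
  pull out 2: (2/13) = -1  (since 13 mod 8 = 5)
  reciprocity: (3/13) -> +(13/3)
  reduce: (1/3)
  (1/3) = 1
Product of signs = 1
(154/821) = 1

1


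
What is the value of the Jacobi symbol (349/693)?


Compute (349/693) via quadratic reciprocity:
  reciprocity: (349/693) -> +(693/349)
  reduce: (344/349)
  pull out 2: (2/349) = -1  (since 349 mod 8 = 5)
  pull out 2: (2/349) = -1  (since 349 mod 8 = 5)
  pull out 2: (2/349) = -1  (since 349 mod 8 = 5)
  reciprocity: (43/349) -> +(349/43)
  reduce: (5/43)
  reciprocity: (5/43) -> +(43/5)
  reduce: (3/5)
  reciprocity: (3/5) -> +(5/3)
  reduce: (2/3)
  pull out 2: (2/3) = -1  (since 3 mod 8 = 3)
  (1/3) = 1
Product of signs = 1

1


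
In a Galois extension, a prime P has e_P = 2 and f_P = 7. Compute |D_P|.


|D_P| = e * f
= 2 * 7
= 14

14


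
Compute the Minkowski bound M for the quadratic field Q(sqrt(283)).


d = 283, d mod 4 = 3, so disc(K) = 4d = 1132; |disc(K)| = 1132
Real quadratic field, so n = 2, s = r2 = 0, r1 = 2
M = (n!/n^n) * (4/pi)^s * sqrt(|disc(K)|) = (2!/2^2) * (4/pi)^0 * sqrt(1132)
= 0.5 * 1.000000 * 33.645208
= 16.8226

16.8226


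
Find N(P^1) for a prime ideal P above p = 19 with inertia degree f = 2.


N(P^a) = p^(a*f)
= 19^(1*2)
= 19^2
= 361

361


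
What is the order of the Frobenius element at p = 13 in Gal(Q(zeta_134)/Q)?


The Frobenius at p in Gal(Q(zeta_n)/Q) = (Z/nZ)* is the class of p, so its order is ord_134(13), the smallest k >= 1 with 13^k = 1 mod 134.
n = 134 = 2 * 67, phi(134) = 66; the order divides phi(n).
Divisors of 66: 1, 2, 3, 6, 11, 22, 33, 66
Repeated squaring mod 134: 13^1 = 13, 13^2 = 35, 13^4 = 19, 13^8 = 93, 13^16 = 73, 13^32 = 103, 13^64 = 23
Test divisors in increasing order:
  k=1: 13^1 = 13 mod 134
  k=2: 13^2 = 35 mod 134
  k=3: 13^3 = 35 * 13 = 53 mod 134
  k=6: 13^6 = 19 * 35 = 129 mod 134
  k=11: 13^11 = 93 * 35 * 13 = 105 mod 134
  k=22: 13^22 = 73 * 19 * 35 = 37 mod 134
  k=33: 13^33 = 103 * 13 = 133 mod 134
  k=66: 13^66 = 23 * 35 = 1 mod 134  <- first divisor giving 1
Order = 66

66


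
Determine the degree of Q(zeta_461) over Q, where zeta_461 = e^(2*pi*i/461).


The degree equals Euler's totient phi(461).
461 = 461
phi(461) = 460

460


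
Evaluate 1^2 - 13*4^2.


x^2 - d*y^2
= 1^2 - 13*4^2
= 1 - 208
= -207

-207


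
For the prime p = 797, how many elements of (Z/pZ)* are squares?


For prime p, the number of non-zero quadratic residues is (p-1)/2.
= (797-1)/2
= 398

398


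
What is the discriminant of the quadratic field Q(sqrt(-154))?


For K = Q(sqrt(d)) with d squarefree: disc(K) = d if d = 1 mod 4, and disc(K) = 4d if d = 2 or 3 mod 4.
Here d = -154, and d mod 4 = 2.
d = 2 mod 4, not 1 (O_K = Z[sqrt(d)]), so disc(K) = 4d = 4 * (-154) = -616

-616


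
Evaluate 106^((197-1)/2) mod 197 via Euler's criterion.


p = 197 is prime and the exponent is (p-1)/2 = 98, so by Euler's criterion 106^98 = (106/197) = +1 or -1 mod 197.
Compute by square-and-multiply:
  98 = 64 + 32 + 2 (binary 1100010)
  Repeated squaring mod 197: 106^1 = 106, 106^2 = 7, 106^4 = 49, 106^8 = 37, 106^16 = 187, 106^32 = 100, 106^64 = 150
  106^98 = 106^64 * 106^32 * 106^2 = 150 * 100 * 7 mod 197
    150 * 100 = 15000 = 28 mod 197
    28 * 7 = 196 = 196 mod 197
  106^98 = 196 mod 197
Result 196 = p - 1 = -1 mod 197: 106 is a quadratic non-residue mod 197. As a residue in [0, p-1] the value is 196.
106^98 mod 197 = 196

196


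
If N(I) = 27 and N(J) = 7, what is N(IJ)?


N(IJ) = N(I) * N(J)
= 27 * 7
= 189

189


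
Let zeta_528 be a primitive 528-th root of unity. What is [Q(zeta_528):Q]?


The degree equals Euler's totient phi(528).
528 = 2^4 * 3 * 11
phi(528) = 160

160


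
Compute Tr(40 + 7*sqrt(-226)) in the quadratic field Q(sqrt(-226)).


Tr(a + b*sqrt(d)) = (a + b*sqrt(d)) + (a - b*sqrt(d)) = 2a
= 2 * (40)
= 80

80


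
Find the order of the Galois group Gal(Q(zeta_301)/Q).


|Gal(Q(zeta_301)/Q)| = phi(301)
= 252

252


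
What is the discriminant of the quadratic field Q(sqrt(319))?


For K = Q(sqrt(d)) with d squarefree: disc(K) = d if d = 1 mod 4, and disc(K) = 4d if d = 2 or 3 mod 4.
Here d = 319, and d mod 4 = 3.
d = 3 mod 4, not 1 (O_K = Z[sqrt(d)]), so disc(K) = 4d = 4 * (319) = 1276

1276


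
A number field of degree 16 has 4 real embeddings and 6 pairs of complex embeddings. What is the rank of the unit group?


By Dirichlet's unit theorem:
rank = r1 + r2 - 1
= 4 + 6 - 1
= 9

9


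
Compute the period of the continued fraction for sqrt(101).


Run the CF algorithm for sqrt(101).
a_0 = floor(sqrt(101)) = 10; set m_0=0, q_0=1.
Recurrence: m' = q*a - m,  q' = (d - m'^2)/q,  a' = floor((a_0 + m')/q').
  step 1: m=10, q=1, a=20
a_1 = 2*a_0 = 20, so the period closes here.
sqrt(101) = [10; 20]
Period length = 1

1


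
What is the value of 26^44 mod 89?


p = 89 is prime and the exponent is (p-1)/2 = 44, so by Euler's criterion 26^44 = (26/89) = +1 or -1 mod 89.
Compute by square-and-multiply:
  44 = 32 + 8 + 4 (binary 101100)
  Repeated squaring mod 89: 26^1 = 26, 26^2 = 53, 26^4 = 50, 26^8 = 8, 26^16 = 64, 26^32 = 2
  26^44 = 26^32 * 26^8 * 26^4 = 2 * 8 * 50 mod 89
    2 * 8 = 16 = 16 mod 89
    16 * 50 = 800 = 88 mod 89
  26^44 = 88 mod 89
Result 88 = p - 1 = -1 mod 89: 26 is a quadratic non-residue mod 89. As a residue in [0, p-1] the value is 88.
26^44 mod 89 = 88

88


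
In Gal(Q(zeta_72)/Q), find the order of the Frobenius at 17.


The Frobenius at p in Gal(Q(zeta_n)/Q) = (Z/nZ)* is the class of p, so its order is ord_72(17), the smallest k >= 1 with 17^k = 1 mod 72.
n = 72 = 2^3 * 3^2, phi(72) = 24; the order divides phi(n).
Divisors of 24: 1, 2, 3, 4, 6, 8, 12, 24
Repeated squaring mod 72: 17^1 = 17, 17^2 = 1, 17^4 = 1, 17^8 = 1, 17^16 = 1
Test divisors in increasing order:
  k=1: 17^1 = 17 mod 72
  k=2: 17^2 = 1 mod 72  <- first divisor giving 1
Order = 2

2


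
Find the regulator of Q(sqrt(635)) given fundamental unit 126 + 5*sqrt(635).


epsilon = 126 + 5*sqrt(635)
= 251.9960
R = ln(251.9960)
= 5.5294

5.5294


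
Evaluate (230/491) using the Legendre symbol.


p = 491 is prime, so compute (230/491) with the reciprocity algorithm (Jacobi-symbol steps: pull out 2s via (2/n), flip via reciprocity, reduce):
  pull out 2: (2/491) = -1  (since 491 mod 8 = 3)
  reciprocity: (115/491) -> -(491/115)
  reduce: (31/115)
  reciprocity: (31/115) -> -(115/31)
  reduce: (22/31)
  pull out 2: (2/31) = +1  (since 31 mod 8 = 7)
  reciprocity: (11/31) -> -(31/11)
  reduce: (9/11)
  reciprocity: (9/11) -> +(11/9)
  reduce: (2/9)
  pull out 2: (2/9) = +1  (since 9 mod 8 = 1)
  (1/9) = 1
Product of signs = 1
(230/491) = 1

1


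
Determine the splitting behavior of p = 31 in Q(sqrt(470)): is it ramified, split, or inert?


K = Q(sqrt(470)). Since d mod 4 = 2, disc(K) = 1880.
Check p | disc: 1880 mod 31 = 20.
p does not divide disc. Compute Legendre symbol (d/p):
5^((31-1)/2) mod 31 = 1
(d/p) = 1, so p splits: (p) = P*P' with e=1, f=1, g=2.
Therefore p is split.

split


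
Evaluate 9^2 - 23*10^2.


x^2 - d*y^2
= 9^2 - 23*10^2
= 81 - 2300
= -2219

-2219


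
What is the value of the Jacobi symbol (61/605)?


Compute (61/605) via quadratic reciprocity:
  reciprocity: (61/605) -> +(605/61)
  reduce: (56/61)
  pull out 2: (2/61) = -1  (since 61 mod 8 = 5)
  pull out 2: (2/61) = -1  (since 61 mod 8 = 5)
  pull out 2: (2/61) = -1  (since 61 mod 8 = 5)
  reciprocity: (7/61) -> +(61/7)
  reduce: (5/7)
  reciprocity: (5/7) -> +(7/5)
  reduce: (2/5)
  pull out 2: (2/5) = -1  (since 5 mod 8 = 5)
  (1/5) = 1
Product of signs = 1

1


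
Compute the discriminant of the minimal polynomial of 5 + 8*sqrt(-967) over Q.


The element 5 + 8*sqrt(-967) has minimal polynomial:
x^2 - 10*x + 61913
Discriminant = (-10)^2 - 4*(61913)
= 100 - 247652
= -247552

-247552


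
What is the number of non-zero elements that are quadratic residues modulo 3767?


For prime p, the number of non-zero quadratic residues is (p-1)/2.
= (3767-1)/2
= 1883

1883


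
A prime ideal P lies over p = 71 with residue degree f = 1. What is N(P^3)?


N(P^a) = p^(a*f)
= 71^(3*1)
= 71^3
= 357911

357911


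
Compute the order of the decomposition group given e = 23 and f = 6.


|D_P| = e * f
= 23 * 6
= 138

138


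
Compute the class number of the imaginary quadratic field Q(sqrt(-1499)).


K = Q(sqrt(-1499)). d mod 4 = 1, so D = disc(K) = d = -1499
h(K) equals the number of primitive reduced positive-definite forms (a, b, c) = a*x^2 + b*x*y + c*y^2 with b^2 - 4ac = D,
where reduced means |b| <= a <= c, with b >= 0 whenever |b| = a or a = c, and primitive means gcd(a, b, c) = 1.
Reduced forces 3a^2 <= |D| = 1499, so 1 <= a <= 22; b must have the parity of D, and c = (b^2 - D)/(4a) must be an integer >= a.
Enumerate a = 1..22, b in [-a, a]:
  a=1: (1, 1, 375)  [1]
  a=2: none
  a=3: (3, -1, 125), (3, 1, 125)  [2]
  a=4: none
  a=5: (5, -1, 75), (5, 1, 75)  [2]
  a=6..8: none
  a=9: (9, -7, 43), (9, 7, 43)  [2]
  a=10..12: none
  a=13: (13, -3, 29), (13, 3, 29)  [2]
  a=14: none
  a=15: (15, -11, 27), (15, -1, 25), (15, 1, 25), (15, 11, 27)  [4]
  a=16..22: none
Total reduced forms: 1 + 2 + 2 + 2 + 2 + 4 = 13
h = 13

13


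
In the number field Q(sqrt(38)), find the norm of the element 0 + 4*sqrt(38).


N(a + b*sqrt(d)) = a^2 - d*b^2
= (0)^2 - (38)*(4)^2
= 0 - 608
= -608

-608


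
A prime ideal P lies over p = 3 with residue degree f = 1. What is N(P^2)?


N(P^a) = p^(a*f)
= 3^(2*1)
= 3^2
= 9

9


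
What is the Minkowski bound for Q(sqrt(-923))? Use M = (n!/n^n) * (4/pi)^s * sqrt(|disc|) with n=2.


d = -923, d mod 4 = 1, so disc(K) = d = -923; |disc(K)| = 923
Imaginary quadratic field, so n = 2, s = r2 = 1, r1 = 0
M = (n!/n^n) * (4/pi)^s * sqrt(|disc(K)|) = (2!/2^2) * (4/pi)^1 * sqrt(923)
= 0.5 * 1.273240 * 30.380915
= 19.3411

19.3411


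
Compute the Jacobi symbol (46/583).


Compute (46/583) via quadratic reciprocity:
  pull out 2: (2/583) = +1  (since 583 mod 8 = 7)
  reciprocity: (23/583) -> -(583/23)
  reduce: (8/23)
  pull out 2: (2/23) = +1  (since 23 mod 8 = 7)
  pull out 2: (2/23) = +1  (since 23 mod 8 = 7)
  pull out 2: (2/23) = +1  (since 23 mod 8 = 7)
  (1/23) = 1
Product of signs = -1

-1


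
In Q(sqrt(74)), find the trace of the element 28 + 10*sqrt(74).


Tr(a + b*sqrt(d)) = (a + b*sqrt(d)) + (a - b*sqrt(d)) = 2a
= 2 * (28)
= 56

56


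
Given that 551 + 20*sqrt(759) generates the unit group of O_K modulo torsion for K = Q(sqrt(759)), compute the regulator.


epsilon = 551 + 20*sqrt(759)
= 1101.9991
R = ln(1101.9991)
= 7.0049

7.0049


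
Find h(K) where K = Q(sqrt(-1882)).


K = Q(sqrt(-1882)). d mod 4 = 2, so D = disc(K) = 4d = -7528
h(K) equals the number of primitive reduced positive-definite forms (a, b, c) = a*x^2 + b*x*y + c*y^2 with b^2 - 4ac = D,
where reduced means |b| <= a <= c, with b >= 0 whenever |b| = a or a = c, and primitive means gcd(a, b, c) = 1.
Reduced forces 3a^2 <= |D| = 7528, so 1 <= a <= 50; b must have the parity of D, and c = (b^2 - D)/(4a) must be an integer >= a.
Enumerate a = 1..50, b in [-a, a]:
  a=1: (1, 0, 1882)  [1]
  a=2: (2, 0, 941)  [1]
  a=3..6: none
  a=7: (7, -2, 269), (7, 2, 269)  [2]
  a=8..12: none
  a=13: (13, -8, 146), (13, 8, 146)  [2]
  a=14: (14, -12, 137), (14, 12, 137)  [2]
  a=15..22: none
  a=23: (23, -4, 82), (23, 4, 82)  [2]
  a=24..25: none
  a=26: (26, -8, 73), (26, 8, 73)  [2]
  a=27..30: none
  a=31: (31, -6, 61), (31, 6, 61)  [2]
  a=32..40: none
  a=41: (41, -4, 46), (41, 4, 46)  [2]
  a=42: none
  a=43: (43, -30, 49), (43, 30, 49)  [2]
  a=44..50: none
Total reduced forms: 1 + 1 + 2 + 2 + 2 + 2 + 2 + 2 + 2 + 2 = 18
h = 18

18


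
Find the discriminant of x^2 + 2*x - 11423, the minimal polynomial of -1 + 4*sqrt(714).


The element -1 + 4*sqrt(714) has minimal polynomial:
x^2 + 2*x - 11423
Discriminant = (2)^2 - 4*(-11423)
= 4 + 45692
= 45696

45696


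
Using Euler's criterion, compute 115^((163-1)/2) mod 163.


p = 163 is prime and the exponent is (p-1)/2 = 81, so by Euler's criterion 115^81 = (115/163) = +1 or -1 mod 163.
Compute by square-and-multiply:
  81 = 64 + 16 + 1 (binary 1010001)
  Repeated squaring mod 163: 115^1 = 115, 115^2 = 22, 115^4 = 158, 115^8 = 25, 115^16 = 136, 115^32 = 77, 115^64 = 61
  115^81 = 115^64 * 115^16 * 115^1 = 61 * 136 * 115 mod 163
    61 * 136 = 8296 = 146 mod 163
    146 * 115 = 16790 = 1 mod 163
  115^81 = 1 mod 163
Result 1: 115 is a quadratic residue mod 163.
115^81 mod 163 = 1

1


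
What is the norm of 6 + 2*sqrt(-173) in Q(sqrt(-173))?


N(a + b*sqrt(d)) = a^2 - d*b^2
= (6)^2 - (-173)*(2)^2
= 36 + 692
= 728

728


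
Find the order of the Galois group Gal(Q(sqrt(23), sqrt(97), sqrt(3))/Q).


The 3 square roots of distinct primes are multiplicatively independent over Q,
so [K:Q] = 2^3 and Gal(K/Q) is isomorphic to (Z/2Z)^3.
|Gal| = 2^3 = 8

8


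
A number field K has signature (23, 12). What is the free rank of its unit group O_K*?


By Dirichlet's unit theorem:
rank = r1 + r2 - 1
= 23 + 12 - 1
= 34

34


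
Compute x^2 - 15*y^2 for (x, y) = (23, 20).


x^2 - d*y^2
= 23^2 - 15*20^2
= 529 - 6000
= -5471

-5471


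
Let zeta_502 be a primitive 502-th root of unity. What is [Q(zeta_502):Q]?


The degree equals Euler's totient phi(502).
502 = 2 * 251
phi(502) = 250

250


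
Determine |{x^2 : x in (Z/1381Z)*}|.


For prime p, the number of non-zero quadratic residues is (p-1)/2.
= (1381-1)/2
= 690

690


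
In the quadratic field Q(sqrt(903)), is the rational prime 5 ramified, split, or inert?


K = Q(sqrt(903)). Since d mod 4 = 3, disc(K) = 3612.
Check p | disc: 3612 mod 5 = 2.
p does not divide disc. Compute Legendre symbol (d/p):
3^((5-1)/2) mod 5 = -1
(d/p) = -1, so p is inert: (p) stays prime with e=1, f=2, g=1.
Therefore p is inert.

inert


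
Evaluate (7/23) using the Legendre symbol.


p = 23 is prime, so compute (7/23) with the reciprocity algorithm (Jacobi-symbol steps: pull out 2s via (2/n), flip via reciprocity, reduce):
  reciprocity: (7/23) -> -(23/7)
  reduce: (2/7)
  pull out 2: (2/7) = +1  (since 7 mod 8 = 7)
  (1/7) = 1
Product of signs = -1
(7/23) = -1

-1


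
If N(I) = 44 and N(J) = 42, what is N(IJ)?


N(IJ) = N(I) * N(J)
= 44 * 42
= 1848

1848


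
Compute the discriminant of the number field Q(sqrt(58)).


For K = Q(sqrt(d)) with d squarefree: disc(K) = d if d = 1 mod 4, and disc(K) = 4d if d = 2 or 3 mod 4.
Here d = 58, and d mod 4 = 2.
d = 2 mod 4, not 1 (O_K = Z[sqrt(d)]), so disc(K) = 4d = 4 * (58) = 232

232


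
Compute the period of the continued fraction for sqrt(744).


Run the CF algorithm for sqrt(744).
a_0 = floor(sqrt(744)) = 27; set m_0=0, q_0=1.
Recurrence: m' = q*a - m,  q' = (d - m'^2)/q,  a' = floor((a_0 + m')/q').
  step 1: m=27, q=15, a=3
  step 2: m=18, q=28, a=1
  step 3: m=10, q=23, a=1
  step 4: m=13, q=25, a=1
  step 5: m=12, q=24, a=1
  step 6: m=12, q=25, a=1
  step 7: m=13, q=23, a=1
  step 8: m=10, q=28, a=1
  step 9: m=18, q=15, a=3
  step 10: m=27, q=1, a=54
a_10 = 2*a_0 = 54, so the period closes here.
sqrt(744) = [27; 3, 1, 1, 1, 1, 1, 1, 1, 3, 54]
Period length = 10

10


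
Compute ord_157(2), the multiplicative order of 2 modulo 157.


We want ord_157(2), the smallest k >= 1 with 2^k = 1 mod 157.
n = 157 = 157, phi(157) = 156; the order divides phi(n).
Divisors of 156: 1, 2, 3, 4, 6, 12, 13, 26, 39, 52, 78, 156
Repeated squaring mod 157: 2^1 = 2, 2^2 = 4, 2^4 = 16, 2^8 = 99, 2^16 = 67, 2^32 = 93, 2^64 = 14, 2^128 = 39
Test divisors in increasing order:
  k=1: 2^1 = 2 mod 157
  k=2: 2^2 = 4 mod 157
  k=3: 2^3 = 4 * 2 = 8 mod 157
  k=4: 2^4 = 16 mod 157
  k=6: 2^6 = 16 * 4 = 64 mod 157
  k=12: 2^12 = 99 * 16 = 14 mod 157
  k=13: 2^13 = 99 * 16 * 2 = 28 mod 157
  k=26: 2^26 = 67 * 99 * 4 = 156 mod 157
  k=39: 2^39 = 93 * 16 * 4 * 2 = 129 mod 157
  k=52: 2^52 = 93 * 67 * 16 = 1 mod 157  <- first divisor giving 1
Order = 52

52


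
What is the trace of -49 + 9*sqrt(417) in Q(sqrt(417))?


Tr(a + b*sqrt(d)) = (a + b*sqrt(d)) + (a - b*sqrt(d)) = 2a
= 2 * (-49)
= -98

-98


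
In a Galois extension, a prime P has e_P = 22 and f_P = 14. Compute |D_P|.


|D_P| = e * f
= 22 * 14
= 308

308


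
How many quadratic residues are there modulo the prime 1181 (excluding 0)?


For prime p, the number of non-zero quadratic residues is (p-1)/2.
= (1181-1)/2
= 590

590


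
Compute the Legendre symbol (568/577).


p = 577 is prime, so compute (568/577) with the reciprocity algorithm (Jacobi-symbol steps: pull out 2s via (2/n), flip via reciprocity, reduce):
  pull out 2: (2/577) = +1  (since 577 mod 8 = 1)
  pull out 2: (2/577) = +1  (since 577 mod 8 = 1)
  pull out 2: (2/577) = +1  (since 577 mod 8 = 1)
  reciprocity: (71/577) -> +(577/71)
  reduce: (9/71)
  reciprocity: (9/71) -> +(71/9)
  reduce: (8/9)
  pull out 2: (2/9) = +1  (since 9 mod 8 = 1)
  pull out 2: (2/9) = +1  (since 9 mod 8 = 1)
  pull out 2: (2/9) = +1  (since 9 mod 8 = 1)
  (1/9) = 1
Product of signs = 1
(568/577) = 1

1


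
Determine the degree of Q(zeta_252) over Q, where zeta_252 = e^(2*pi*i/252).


The degree equals Euler's totient phi(252).
252 = 2^2 * 3^2 * 7
phi(252) = 72

72


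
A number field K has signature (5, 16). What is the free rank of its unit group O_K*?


By Dirichlet's unit theorem:
rank = r1 + r2 - 1
= 5 + 16 - 1
= 20

20


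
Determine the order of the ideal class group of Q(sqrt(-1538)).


K = Q(sqrt(-1538)). d mod 4 = 2, so D = disc(K) = 4d = -6152
h(K) equals the number of primitive reduced positive-definite forms (a, b, c) = a*x^2 + b*x*y + c*y^2 with b^2 - 4ac = D,
where reduced means |b| <= a <= c, with b >= 0 whenever |b| = a or a = c, and primitive means gcd(a, b, c) = 1.
Reduced forces 3a^2 <= |D| = 6152, so 1 <= a <= 45; b must have the parity of D, and c = (b^2 - D)/(4a) must be an integer >= a.
Enumerate a = 1..45, b in [-a, a]:
  a=1: (1, 0, 1538)  [1]
  a=2: (2, 0, 769)  [1]
  a=3: (3, -2, 513), (3, 2, 513)  [2]
  a=4..5: none
  a=6: (6, -4, 257), (6, 4, 257)  [2]
  a=7: (7, -6, 221), (7, 6, 221)  [2]
  a=8: none
  a=9: (9, -2, 171), (9, 2, 171)  [2]
  a=10..12: none
  a=13: (13, -6, 119), (13, 6, 119)  [2]
  a=14: (14, -8, 111), (14, 8, 111)  [2]
  a=15..16: none
  a=17: (17, -6, 91), (17, 6, 91)  [2]
  a=18: (18, -16, 89), (18, 16, 89)  [2]
  a=19: (19, -2, 81), (19, 2, 81)  [2]
  a=20: none
  a=21: (21, -20, 78), (21, -8, 74), (21, 8, 74), (21, 20, 78)  [4]
  a=22: none
  a=23: (23, -14, 69), (23, 14, 69)  [2]
  a=24..25: none
  a=26: (26, -20, 63), (26, 20, 63)  [2]
  a=27: (27, -2, 57), (27, 2, 57)  [2]
  a=28: none
  a=29: (29, -24, 58), (29, 24, 58)  [2]
  a=30..33: none
  a=34: (34, -28, 51), (34, 28, 51)  [2]
  a=35..36: none
  a=37: (37, -8, 42), (37, 8, 42)  [2]
  a=38: (38, -36, 49), (38, 36, 49)  [2]
  a=39: (39, -32, 46), (39, -20, 42), (39, 20, 42), (39, 32, 46)  [4]
  a=40: none
  a=41: (41, -30, 43), (41, 30, 43)  [2]
  a=42..45: none
Total reduced forms: 1 + 1 + 2 + 2 + 2 + 2 + 2 + 2 + 2 + 2 + 2 + 4 + 2 + 2 + 2 + 2 + 2 + 2 + 2 + 4 + 2 = 44
h = 44

44


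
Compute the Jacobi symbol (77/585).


Compute (77/585) via quadratic reciprocity:
  reciprocity: (77/585) -> +(585/77)
  reduce: (46/77)
  pull out 2: (2/77) = -1  (since 77 mod 8 = 5)
  reciprocity: (23/77) -> +(77/23)
  reduce: (8/23)
  pull out 2: (2/23) = +1  (since 23 mod 8 = 7)
  pull out 2: (2/23) = +1  (since 23 mod 8 = 7)
  pull out 2: (2/23) = +1  (since 23 mod 8 = 7)
  (1/23) = 1
Product of signs = -1

-1


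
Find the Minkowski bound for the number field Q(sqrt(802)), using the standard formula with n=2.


d = 802, d mod 4 = 2, so disc(K) = 4d = 3208; |disc(K)| = 3208
Real quadratic field, so n = 2, s = r2 = 0, r1 = 2
M = (n!/n^n) * (4/pi)^s * sqrt(|disc(K)|) = (2!/2^2) * (4/pi)^0 * sqrt(3208)
= 0.5 * 1.000000 * 56.639209
= 28.3196

28.3196


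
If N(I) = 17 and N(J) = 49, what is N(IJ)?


N(IJ) = N(I) * N(J)
= 17 * 49
= 833

833


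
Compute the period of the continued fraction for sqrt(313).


Run the CF algorithm for sqrt(313).
a_0 = floor(sqrt(313)) = 17; set m_0=0, q_0=1.
Recurrence: m' = q*a - m,  q' = (d - m'^2)/q,  a' = floor((a_0 + m')/q').
  step 1: m=17, q=24, a=1
  step 2: m=7, q=11, a=2
  step 3: m=15, q=8, a=4
  step 4: m=17, q=3, a=11
  step 5: m=16, q=19, a=1
  step 6: m=3, q=16, a=1
  step 7: m=13, q=9, a=3
  step 8: m=14, q=13, a=2
  step 9: m=12, q=13, a=2
  step 10: m=14, q=9, a=3
  step 11: m=13, q=16, a=1
  step 12: m=3, q=19, a=1
  step 13: m=16, q=3, a=11
  step 14: m=17, q=8, a=4
  step 15: m=15, q=11, a=2
  step 16: m=7, q=24, a=1
  step 17: m=17, q=1, a=34
a_17 = 2*a_0 = 34, so the period closes here.
sqrt(313) = [17; 1, 2, 4, 11, 1, 1, 3, 2, 2, 3, 1, 1, 11, 4, 2, 1, 34]
Period length = 17

17


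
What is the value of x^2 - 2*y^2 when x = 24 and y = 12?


x^2 - d*y^2
= 24^2 - 2*12^2
= 576 - 288
= 288

288


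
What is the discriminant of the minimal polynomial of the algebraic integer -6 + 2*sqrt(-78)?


The element -6 + 2*sqrt(-78) has minimal polynomial:
x^2 + 12*x + 348
Discriminant = (12)^2 - 4*(348)
= 144 - 1392
= -1248

-1248


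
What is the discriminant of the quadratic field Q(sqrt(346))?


For K = Q(sqrt(d)) with d squarefree: disc(K) = d if d = 1 mod 4, and disc(K) = 4d if d = 2 or 3 mod 4.
Here d = 346, and d mod 4 = 2.
d = 2 mod 4, not 1 (O_K = Z[sqrt(d)]), so disc(K) = 4d = 4 * (346) = 1384

1384


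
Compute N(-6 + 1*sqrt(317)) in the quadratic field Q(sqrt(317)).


N(a + b*sqrt(d)) = a^2 - d*b^2
= (-6)^2 - (317)*(1)^2
= 36 - 317
= -281

-281


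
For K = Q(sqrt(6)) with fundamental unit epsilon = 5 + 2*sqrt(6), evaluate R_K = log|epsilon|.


epsilon = 5 + 2*sqrt(6)
= 9.8990
R = ln(9.8990)
= 2.2924

2.2924


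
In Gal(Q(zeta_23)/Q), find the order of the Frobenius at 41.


The Frobenius at p in Gal(Q(zeta_n)/Q) = (Z/nZ)* is the class of p, so its order is ord_23(41), the smallest k >= 1 with 41^k = 1 mod 23.
n = 23 = 23, phi(23) = 22; the order divides phi(n).
Divisors of 22: 1, 2, 11, 22
Repeated squaring mod 23: 41^1 = 18, 41^2 = 2, 41^4 = 4, 41^8 = 16, 41^16 = 3
Test divisors in increasing order:
  k=1: 41^1 = 18 mod 23
  k=2: 41^2 = 2 mod 23
  k=11: 41^11 = 16 * 2 * 18 = 1 mod 23  <- first divisor giving 1
Order = 11

11


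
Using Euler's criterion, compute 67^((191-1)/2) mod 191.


p = 191 is prime and the exponent is (p-1)/2 = 95, so by Euler's criterion 67^95 = (67/191) = +1 or -1 mod 191.
Compute by square-and-multiply:
  95 = 64 + 16 + 8 + 4 + 2 + 1 (binary 1011111)
  Repeated squaring mod 191: 67^1 = 67, 67^2 = 96, 67^4 = 48, 67^8 = 12, 67^16 = 144, 67^32 = 108, 67^64 = 13
  67^95 = 67^64 * 67^16 * 67^8 * 67^4 * 67^2 * 67^1 = 13 * 144 * 12 * 48 * 96 * 67 mod 191
    13 * 144 = 1872 = 153 mod 191
    153 * 12 = 1836 = 117 mod 191
    117 * 48 = 5616 = 77 mod 191
    77 * 96 = 7392 = 134 mod 191
    134 * 67 = 8978 = 1 mod 191
  67^95 = 1 mod 191
Result 1: 67 is a quadratic residue mod 191.
67^95 mod 191 = 1

1


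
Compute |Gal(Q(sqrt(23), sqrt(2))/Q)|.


The 2 square roots of distinct primes are multiplicatively independent over Q,
so [K:Q] = 2^2 and Gal(K/Q) is isomorphic to (Z/2Z)^2.
|Gal| = 2^2 = 4

4


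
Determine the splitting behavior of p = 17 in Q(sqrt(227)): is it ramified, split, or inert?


K = Q(sqrt(227)). Since d mod 4 = 3, disc(K) = 908.
Check p | disc: 908 mod 17 = 7.
p does not divide disc. Compute Legendre symbol (d/p):
6^((17-1)/2) mod 17 = -1
(d/p) = -1, so p is inert: (p) stays prime with e=1, f=2, g=1.
Therefore p is inert.

inert


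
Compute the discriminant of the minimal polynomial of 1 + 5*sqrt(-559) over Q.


The element 1 + 5*sqrt(-559) has minimal polynomial:
x^2 - 2*x + 13976
Discriminant = (-2)^2 - 4*(13976)
= 4 - 55904
= -55900

-55900


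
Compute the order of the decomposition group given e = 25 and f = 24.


|D_P| = e * f
= 25 * 24
= 600

600


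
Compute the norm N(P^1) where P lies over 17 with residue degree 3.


N(P^a) = p^(a*f)
= 17^(1*3)
= 17^3
= 4913

4913


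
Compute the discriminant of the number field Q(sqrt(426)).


For K = Q(sqrt(d)) with d squarefree: disc(K) = d if d = 1 mod 4, and disc(K) = 4d if d = 2 or 3 mod 4.
Here d = 426, and d mod 4 = 2.
d = 2 mod 4, not 1 (O_K = Z[sqrt(d)]), so disc(K) = 4d = 4 * (426) = 1704

1704


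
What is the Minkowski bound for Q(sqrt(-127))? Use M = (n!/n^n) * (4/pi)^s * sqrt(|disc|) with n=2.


d = -127, d mod 4 = 1, so disc(K) = d = -127; |disc(K)| = 127
Imaginary quadratic field, so n = 2, s = r2 = 1, r1 = 0
M = (n!/n^n) * (4/pi)^s * sqrt(|disc(K)|) = (2!/2^2) * (4/pi)^1 * sqrt(127)
= 0.5 * 1.273240 * 11.269428
= 7.1743

7.1743


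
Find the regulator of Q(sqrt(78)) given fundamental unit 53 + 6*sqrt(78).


epsilon = 53 + 6*sqrt(78)
= 105.9906
R = ln(105.9906)
= 4.6634

4.6634


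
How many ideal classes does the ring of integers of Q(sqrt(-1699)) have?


K = Q(sqrt(-1699)). d mod 4 = 1, so D = disc(K) = d = -1699
h(K) equals the number of primitive reduced positive-definite forms (a, b, c) = a*x^2 + b*x*y + c*y^2 with b^2 - 4ac = D,
where reduced means |b| <= a <= c, with b >= 0 whenever |b| = a or a = c, and primitive means gcd(a, b, c) = 1.
Reduced forces 3a^2 <= |D| = 1699, so 1 <= a <= 23; b must have the parity of D, and c = (b^2 - D)/(4a) must be an integer >= a.
Enumerate a = 1..23, b in [-a, a]:
  a=1: (1, 1, 425)  [1]
  a=2..4: none
  a=5: (5, -1, 85), (5, 1, 85)  [2]
  a=6: none
  a=7: (7, -3, 61), (7, 3, 61)  [2]
  a=8..12: none
  a=13: (13, -11, 35), (13, 11, 35)  [2]
  a=14..16: none
  a=17: (17, -1, 25), (17, 1, 25)  [2]
  a=18: none
  a=19: (19, -7, 23), (19, 7, 23)  [2]
  a=20..23: none
Total reduced forms: 1 + 2 + 2 + 2 + 2 + 2 = 11
h = 11

11


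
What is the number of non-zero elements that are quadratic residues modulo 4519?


For prime p, the number of non-zero quadratic residues is (p-1)/2.
= (4519-1)/2
= 2259

2259


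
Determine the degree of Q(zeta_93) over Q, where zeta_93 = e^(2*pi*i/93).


The degree equals Euler's totient phi(93).
93 = 3 * 31
phi(93) = 60

60


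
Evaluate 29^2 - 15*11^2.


x^2 - d*y^2
= 29^2 - 15*11^2
= 841 - 1815
= -974

-974


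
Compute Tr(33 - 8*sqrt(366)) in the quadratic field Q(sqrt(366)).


Tr(a + b*sqrt(d)) = (a + b*sqrt(d)) + (a - b*sqrt(d)) = 2a
= 2 * (33)
= 66

66


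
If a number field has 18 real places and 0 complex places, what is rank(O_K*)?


By Dirichlet's unit theorem:
rank = r1 + r2 - 1
= 18 + 0 - 1
= 17

17


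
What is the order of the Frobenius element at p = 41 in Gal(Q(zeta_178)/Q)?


The Frobenius at p in Gal(Q(zeta_n)/Q) = (Z/nZ)* is the class of p, so its order is ord_178(41), the smallest k >= 1 with 41^k = 1 mod 178.
n = 178 = 2 * 89, phi(178) = 88; the order divides phi(n).
Divisors of 88: 1, 2, 4, 8, 11, 22, 44, 88
Repeated squaring mod 178: 41^1 = 41, 41^2 = 79, 41^4 = 11, 41^8 = 121, 41^16 = 45, 41^32 = 67, 41^64 = 39
Test divisors in increasing order:
  k=1: 41^1 = 41 mod 178
  k=2: 41^2 = 79 mod 178
  k=4: 41^4 = 11 mod 178
  k=8: 41^8 = 121 mod 178
  k=11: 41^11 = 121 * 79 * 41 = 141 mod 178
  k=22: 41^22 = 45 * 11 * 79 = 123 mod 178
  k=44: 41^44 = 67 * 121 * 11 = 177 mod 178
  k=88: 41^88 = 39 * 45 * 121 = 1 mod 178  <- first divisor giving 1
Order = 88

88


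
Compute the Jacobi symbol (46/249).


Compute (46/249) via quadratic reciprocity:
  pull out 2: (2/249) = +1  (since 249 mod 8 = 1)
  reciprocity: (23/249) -> +(249/23)
  reduce: (19/23)
  reciprocity: (19/23) -> -(23/19)
  reduce: (4/19)
  pull out 2: (2/19) = -1  (since 19 mod 8 = 3)
  pull out 2: (2/19) = -1  (since 19 mod 8 = 3)
  (1/19) = 1
Product of signs = -1

-1


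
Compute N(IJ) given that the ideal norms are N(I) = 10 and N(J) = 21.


N(IJ) = N(I) * N(J)
= 10 * 21
= 210

210


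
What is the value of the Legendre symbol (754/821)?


p = 821 is prime, so compute (754/821) with the reciprocity algorithm (Jacobi-symbol steps: pull out 2s via (2/n), flip via reciprocity, reduce):
  pull out 2: (2/821) = -1  (since 821 mod 8 = 5)
  reciprocity: (377/821) -> +(821/377)
  reduce: (67/377)
  reciprocity: (67/377) -> +(377/67)
  reduce: (42/67)
  pull out 2: (2/67) = -1  (since 67 mod 8 = 3)
  reciprocity: (21/67) -> +(67/21)
  reduce: (4/21)
  pull out 2: (2/21) = -1  (since 21 mod 8 = 5)
  pull out 2: (2/21) = -1  (since 21 mod 8 = 5)
  (1/21) = 1
Product of signs = 1
(754/821) = 1

1


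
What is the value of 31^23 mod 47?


p = 47 is prime and the exponent is (p-1)/2 = 23, so by Euler's criterion 31^23 = (31/47) = +1 or -1 mod 47.
Compute by square-and-multiply:
  23 = 16 + 4 + 2 + 1 (binary 10111)
  Repeated squaring mod 47: 31^1 = 31, 31^2 = 21, 31^4 = 18, 31^8 = 42, 31^16 = 25
  31^23 = 31^16 * 31^4 * 31^2 * 31^1 = 25 * 18 * 21 * 31 mod 47
    25 * 18 = 450 = 27 mod 47
    27 * 21 = 567 = 3 mod 47
    3 * 31 = 93 = 46 mod 47
  31^23 = 46 mod 47
Result 46 = p - 1 = -1 mod 47: 31 is a quadratic non-residue mod 47. As a residue in [0, p-1] the value is 46.
31^23 mod 47 = 46

46


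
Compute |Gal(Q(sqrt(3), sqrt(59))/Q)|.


The 2 square roots of distinct primes are multiplicatively independent over Q,
so [K:Q] = 2^2 and Gal(K/Q) is isomorphic to (Z/2Z)^2.
|Gal| = 2^2 = 4

4
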